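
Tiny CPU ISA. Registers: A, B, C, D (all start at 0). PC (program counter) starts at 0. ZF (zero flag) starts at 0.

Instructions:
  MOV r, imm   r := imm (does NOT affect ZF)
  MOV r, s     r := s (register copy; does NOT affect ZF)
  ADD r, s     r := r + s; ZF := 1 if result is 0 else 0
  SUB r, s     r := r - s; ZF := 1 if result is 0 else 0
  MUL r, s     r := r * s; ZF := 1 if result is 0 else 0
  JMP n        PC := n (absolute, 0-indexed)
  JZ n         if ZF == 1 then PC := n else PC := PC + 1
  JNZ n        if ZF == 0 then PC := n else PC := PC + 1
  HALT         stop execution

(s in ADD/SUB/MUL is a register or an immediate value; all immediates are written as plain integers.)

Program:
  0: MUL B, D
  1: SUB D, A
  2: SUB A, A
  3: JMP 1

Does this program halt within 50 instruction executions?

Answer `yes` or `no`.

Answer: no

Derivation:
Step 1: PC=0 exec 'MUL B, D'. After: A=0 B=0 C=0 D=0 ZF=1 PC=1
Step 2: PC=1 exec 'SUB D, A'. After: A=0 B=0 C=0 D=0 ZF=1 PC=2
Step 3: PC=2 exec 'SUB A, A'. After: A=0 B=0 C=0 D=0 ZF=1 PC=3
Step 4: PC=3 exec 'JMP 1'. After: A=0 B=0 C=0 D=0 ZF=1 PC=1
State after step 4 equals state after step 1: the program is in a cycle of length 3 and will never halt.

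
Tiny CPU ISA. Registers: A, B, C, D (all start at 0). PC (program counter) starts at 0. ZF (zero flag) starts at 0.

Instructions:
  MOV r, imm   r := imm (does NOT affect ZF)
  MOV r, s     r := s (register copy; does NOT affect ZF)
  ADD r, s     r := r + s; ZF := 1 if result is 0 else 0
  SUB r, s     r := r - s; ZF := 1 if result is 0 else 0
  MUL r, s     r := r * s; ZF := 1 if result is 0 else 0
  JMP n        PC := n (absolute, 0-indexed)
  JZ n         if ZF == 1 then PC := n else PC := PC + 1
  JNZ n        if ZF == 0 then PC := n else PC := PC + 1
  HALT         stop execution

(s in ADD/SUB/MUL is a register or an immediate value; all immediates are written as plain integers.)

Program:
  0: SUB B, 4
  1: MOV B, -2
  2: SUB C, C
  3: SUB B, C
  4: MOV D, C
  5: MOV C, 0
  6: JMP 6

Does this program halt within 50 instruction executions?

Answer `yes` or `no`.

Step 1: PC=0 exec 'SUB B, 4'. After: A=0 B=-4 C=0 D=0 ZF=0 PC=1
Step 2: PC=1 exec 'MOV B, -2'. After: A=0 B=-2 C=0 D=0 ZF=0 PC=2
Step 3: PC=2 exec 'SUB C, C'. After: A=0 B=-2 C=0 D=0 ZF=1 PC=3
Step 4: PC=3 exec 'SUB B, C'. After: A=0 B=-2 C=0 D=0 ZF=0 PC=4
Step 5: PC=4 exec 'MOV D, C'. After: A=0 B=-2 C=0 D=0 ZF=0 PC=5
Step 6: PC=5 exec 'MOV C, 0'. After: A=0 B=-2 C=0 D=0 ZF=0 PC=6
Step 7: PC=6 exec 'JMP 6'. After: A=0 B=-2 C=0 D=0 ZF=0 PC=6
State after step 7 equals state after step 6: the program is in a cycle of length 1 and will never halt.

Answer: no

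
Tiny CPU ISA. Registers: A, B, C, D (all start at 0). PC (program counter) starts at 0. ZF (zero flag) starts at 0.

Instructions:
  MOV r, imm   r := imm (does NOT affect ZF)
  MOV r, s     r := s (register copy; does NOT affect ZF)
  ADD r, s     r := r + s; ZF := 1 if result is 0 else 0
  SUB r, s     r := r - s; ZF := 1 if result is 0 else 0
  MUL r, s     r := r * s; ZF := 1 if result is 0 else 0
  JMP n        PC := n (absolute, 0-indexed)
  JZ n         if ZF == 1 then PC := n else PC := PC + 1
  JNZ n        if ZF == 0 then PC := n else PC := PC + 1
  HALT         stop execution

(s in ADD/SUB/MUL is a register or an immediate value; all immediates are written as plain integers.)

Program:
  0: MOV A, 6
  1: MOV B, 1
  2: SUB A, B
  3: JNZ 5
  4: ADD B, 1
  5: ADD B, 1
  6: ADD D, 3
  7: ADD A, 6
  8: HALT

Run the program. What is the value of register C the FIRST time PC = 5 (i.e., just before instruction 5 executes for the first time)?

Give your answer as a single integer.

Step 1: PC=0 exec 'MOV A, 6'. After: A=6 B=0 C=0 D=0 ZF=0 PC=1
Step 2: PC=1 exec 'MOV B, 1'. After: A=6 B=1 C=0 D=0 ZF=0 PC=2
Step 3: PC=2 exec 'SUB A, B'. After: A=5 B=1 C=0 D=0 ZF=0 PC=3
Step 4: PC=3 exec 'JNZ 5'. After: A=5 B=1 C=0 D=0 ZF=0 PC=5
First time PC=5: C=0

0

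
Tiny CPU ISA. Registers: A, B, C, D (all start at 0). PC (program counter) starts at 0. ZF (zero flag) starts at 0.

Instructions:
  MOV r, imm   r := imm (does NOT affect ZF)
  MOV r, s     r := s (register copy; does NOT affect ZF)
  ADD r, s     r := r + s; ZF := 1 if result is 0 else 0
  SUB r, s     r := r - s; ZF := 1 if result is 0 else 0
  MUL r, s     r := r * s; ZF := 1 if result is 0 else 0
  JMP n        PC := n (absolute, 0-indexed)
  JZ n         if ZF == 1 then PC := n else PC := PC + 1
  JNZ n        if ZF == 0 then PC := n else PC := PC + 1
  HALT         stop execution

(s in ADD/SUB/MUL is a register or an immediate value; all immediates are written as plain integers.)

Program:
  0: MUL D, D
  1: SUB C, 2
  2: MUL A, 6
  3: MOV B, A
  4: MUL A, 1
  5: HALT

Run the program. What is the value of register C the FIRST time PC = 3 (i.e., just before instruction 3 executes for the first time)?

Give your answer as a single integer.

Step 1: PC=0 exec 'MUL D, D'. After: A=0 B=0 C=0 D=0 ZF=1 PC=1
Step 2: PC=1 exec 'SUB C, 2'. After: A=0 B=0 C=-2 D=0 ZF=0 PC=2
Step 3: PC=2 exec 'MUL A, 6'. After: A=0 B=0 C=-2 D=0 ZF=1 PC=3
First time PC=3: C=-2

-2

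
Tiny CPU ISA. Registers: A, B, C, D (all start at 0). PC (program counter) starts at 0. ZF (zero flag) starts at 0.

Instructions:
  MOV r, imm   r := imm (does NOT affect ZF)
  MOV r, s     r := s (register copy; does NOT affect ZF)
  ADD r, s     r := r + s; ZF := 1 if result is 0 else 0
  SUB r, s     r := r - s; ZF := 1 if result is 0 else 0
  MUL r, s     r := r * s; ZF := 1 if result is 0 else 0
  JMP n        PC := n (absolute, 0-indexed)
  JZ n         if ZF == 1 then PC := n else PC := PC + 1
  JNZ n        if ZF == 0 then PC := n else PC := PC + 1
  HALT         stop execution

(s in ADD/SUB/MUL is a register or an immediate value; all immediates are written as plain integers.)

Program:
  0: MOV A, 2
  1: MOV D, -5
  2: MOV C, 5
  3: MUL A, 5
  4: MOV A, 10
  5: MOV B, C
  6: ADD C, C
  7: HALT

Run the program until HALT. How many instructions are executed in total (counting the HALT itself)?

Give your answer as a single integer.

Step 1: PC=0 exec 'MOV A, 2'. After: A=2 B=0 C=0 D=0 ZF=0 PC=1
Step 2: PC=1 exec 'MOV D, -5'. After: A=2 B=0 C=0 D=-5 ZF=0 PC=2
Step 3: PC=2 exec 'MOV C, 5'. After: A=2 B=0 C=5 D=-5 ZF=0 PC=3
Step 4: PC=3 exec 'MUL A, 5'. After: A=10 B=0 C=5 D=-5 ZF=0 PC=4
Step 5: PC=4 exec 'MOV A, 10'. After: A=10 B=0 C=5 D=-5 ZF=0 PC=5
Step 6: PC=5 exec 'MOV B, C'. After: A=10 B=5 C=5 D=-5 ZF=0 PC=6
Step 7: PC=6 exec 'ADD C, C'. After: A=10 B=5 C=10 D=-5 ZF=0 PC=7
Step 8: PC=7 exec 'HALT'. After: A=10 B=5 C=10 D=-5 ZF=0 PC=7 HALTED
Total instructions executed: 8

Answer: 8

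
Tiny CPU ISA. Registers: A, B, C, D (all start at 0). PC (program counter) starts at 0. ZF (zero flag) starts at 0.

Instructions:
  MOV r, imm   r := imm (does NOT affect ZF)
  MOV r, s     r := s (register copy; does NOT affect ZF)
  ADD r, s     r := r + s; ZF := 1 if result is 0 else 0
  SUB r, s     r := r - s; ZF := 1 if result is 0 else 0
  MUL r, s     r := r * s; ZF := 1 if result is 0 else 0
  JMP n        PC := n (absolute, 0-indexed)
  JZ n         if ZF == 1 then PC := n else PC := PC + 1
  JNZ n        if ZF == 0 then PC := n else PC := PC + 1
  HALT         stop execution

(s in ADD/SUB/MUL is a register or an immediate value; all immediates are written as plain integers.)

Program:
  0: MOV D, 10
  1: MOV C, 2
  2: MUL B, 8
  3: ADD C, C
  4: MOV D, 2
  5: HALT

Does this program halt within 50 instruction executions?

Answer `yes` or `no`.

Answer: yes

Derivation:
Step 1: PC=0 exec 'MOV D, 10'. After: A=0 B=0 C=0 D=10 ZF=0 PC=1
Step 2: PC=1 exec 'MOV C, 2'. After: A=0 B=0 C=2 D=10 ZF=0 PC=2
Step 3: PC=2 exec 'MUL B, 8'. After: A=0 B=0 C=2 D=10 ZF=1 PC=3
Step 4: PC=3 exec 'ADD C, C'. After: A=0 B=0 C=4 D=10 ZF=0 PC=4
Step 5: PC=4 exec 'MOV D, 2'. After: A=0 B=0 C=4 D=2 ZF=0 PC=5
Step 6: PC=5 exec 'HALT'. After: A=0 B=0 C=4 D=2 ZF=0 PC=5 HALTED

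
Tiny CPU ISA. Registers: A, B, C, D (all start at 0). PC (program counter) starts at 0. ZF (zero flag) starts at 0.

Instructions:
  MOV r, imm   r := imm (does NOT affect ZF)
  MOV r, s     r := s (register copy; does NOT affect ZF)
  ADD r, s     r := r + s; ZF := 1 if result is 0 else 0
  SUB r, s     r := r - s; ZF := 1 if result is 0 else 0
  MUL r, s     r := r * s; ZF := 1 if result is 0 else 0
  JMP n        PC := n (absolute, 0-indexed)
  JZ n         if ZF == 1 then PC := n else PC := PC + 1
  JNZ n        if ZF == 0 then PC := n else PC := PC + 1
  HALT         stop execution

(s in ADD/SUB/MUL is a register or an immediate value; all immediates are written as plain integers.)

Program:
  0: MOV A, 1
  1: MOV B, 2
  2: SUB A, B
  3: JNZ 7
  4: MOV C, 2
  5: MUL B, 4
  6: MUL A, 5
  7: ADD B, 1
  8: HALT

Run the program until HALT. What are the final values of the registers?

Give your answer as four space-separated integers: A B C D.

Answer: -1 3 0 0

Derivation:
Step 1: PC=0 exec 'MOV A, 1'. After: A=1 B=0 C=0 D=0 ZF=0 PC=1
Step 2: PC=1 exec 'MOV B, 2'. After: A=1 B=2 C=0 D=0 ZF=0 PC=2
Step 3: PC=2 exec 'SUB A, B'. After: A=-1 B=2 C=0 D=0 ZF=0 PC=3
Step 4: PC=3 exec 'JNZ 7'. After: A=-1 B=2 C=0 D=0 ZF=0 PC=7
Step 5: PC=7 exec 'ADD B, 1'. After: A=-1 B=3 C=0 D=0 ZF=0 PC=8
Step 6: PC=8 exec 'HALT'. After: A=-1 B=3 C=0 D=0 ZF=0 PC=8 HALTED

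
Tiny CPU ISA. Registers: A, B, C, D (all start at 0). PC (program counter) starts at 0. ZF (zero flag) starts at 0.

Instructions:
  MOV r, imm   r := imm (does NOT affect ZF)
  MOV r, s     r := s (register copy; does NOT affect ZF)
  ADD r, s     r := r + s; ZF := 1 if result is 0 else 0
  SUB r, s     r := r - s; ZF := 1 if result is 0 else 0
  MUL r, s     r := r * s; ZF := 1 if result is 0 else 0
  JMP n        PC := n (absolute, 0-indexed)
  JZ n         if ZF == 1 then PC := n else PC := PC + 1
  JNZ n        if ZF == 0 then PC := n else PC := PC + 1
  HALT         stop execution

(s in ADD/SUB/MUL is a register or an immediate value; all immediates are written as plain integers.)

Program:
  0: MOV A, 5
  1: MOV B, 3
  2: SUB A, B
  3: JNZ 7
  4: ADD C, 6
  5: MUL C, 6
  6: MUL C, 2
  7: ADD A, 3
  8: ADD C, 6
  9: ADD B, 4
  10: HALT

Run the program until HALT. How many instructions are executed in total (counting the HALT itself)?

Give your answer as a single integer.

Step 1: PC=0 exec 'MOV A, 5'. After: A=5 B=0 C=0 D=0 ZF=0 PC=1
Step 2: PC=1 exec 'MOV B, 3'. After: A=5 B=3 C=0 D=0 ZF=0 PC=2
Step 3: PC=2 exec 'SUB A, B'. After: A=2 B=3 C=0 D=0 ZF=0 PC=3
Step 4: PC=3 exec 'JNZ 7'. After: A=2 B=3 C=0 D=0 ZF=0 PC=7
Step 5: PC=7 exec 'ADD A, 3'. After: A=5 B=3 C=0 D=0 ZF=0 PC=8
Step 6: PC=8 exec 'ADD C, 6'. After: A=5 B=3 C=6 D=0 ZF=0 PC=9
Step 7: PC=9 exec 'ADD B, 4'. After: A=5 B=7 C=6 D=0 ZF=0 PC=10
Step 8: PC=10 exec 'HALT'. After: A=5 B=7 C=6 D=0 ZF=0 PC=10 HALTED
Total instructions executed: 8

Answer: 8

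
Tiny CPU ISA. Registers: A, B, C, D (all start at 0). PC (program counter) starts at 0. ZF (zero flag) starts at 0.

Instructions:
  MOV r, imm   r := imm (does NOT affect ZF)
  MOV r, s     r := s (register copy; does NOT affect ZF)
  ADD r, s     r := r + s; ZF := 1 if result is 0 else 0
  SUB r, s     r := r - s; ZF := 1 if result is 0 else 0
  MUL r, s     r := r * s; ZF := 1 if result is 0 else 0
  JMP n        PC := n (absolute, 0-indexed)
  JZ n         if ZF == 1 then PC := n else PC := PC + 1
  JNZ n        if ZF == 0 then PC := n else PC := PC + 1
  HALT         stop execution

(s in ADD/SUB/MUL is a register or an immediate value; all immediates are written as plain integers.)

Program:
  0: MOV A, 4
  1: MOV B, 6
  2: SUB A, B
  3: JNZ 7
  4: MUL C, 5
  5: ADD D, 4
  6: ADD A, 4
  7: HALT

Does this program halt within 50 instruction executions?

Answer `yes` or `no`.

Answer: yes

Derivation:
Step 1: PC=0 exec 'MOV A, 4'. After: A=4 B=0 C=0 D=0 ZF=0 PC=1
Step 2: PC=1 exec 'MOV B, 6'. After: A=4 B=6 C=0 D=0 ZF=0 PC=2
Step 3: PC=2 exec 'SUB A, B'. After: A=-2 B=6 C=0 D=0 ZF=0 PC=3
Step 4: PC=3 exec 'JNZ 7'. After: A=-2 B=6 C=0 D=0 ZF=0 PC=7
Step 5: PC=7 exec 'HALT'. After: A=-2 B=6 C=0 D=0 ZF=0 PC=7 HALTED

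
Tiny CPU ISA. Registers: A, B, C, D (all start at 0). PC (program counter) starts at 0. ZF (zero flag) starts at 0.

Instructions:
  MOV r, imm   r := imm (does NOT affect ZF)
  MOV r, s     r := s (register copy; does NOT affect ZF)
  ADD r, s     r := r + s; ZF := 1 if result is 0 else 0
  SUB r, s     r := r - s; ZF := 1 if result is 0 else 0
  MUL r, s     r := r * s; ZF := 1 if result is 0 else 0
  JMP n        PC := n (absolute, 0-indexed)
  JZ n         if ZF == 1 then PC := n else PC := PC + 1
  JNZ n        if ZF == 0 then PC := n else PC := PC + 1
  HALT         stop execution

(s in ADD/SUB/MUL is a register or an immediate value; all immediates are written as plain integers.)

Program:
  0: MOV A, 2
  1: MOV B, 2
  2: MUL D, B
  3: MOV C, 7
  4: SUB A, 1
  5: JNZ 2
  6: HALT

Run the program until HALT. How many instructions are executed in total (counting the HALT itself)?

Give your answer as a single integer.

Answer: 11

Derivation:
Step 1: PC=0 exec 'MOV A, 2'. After: A=2 B=0 C=0 D=0 ZF=0 PC=1
Step 2: PC=1 exec 'MOV B, 2'. After: A=2 B=2 C=0 D=0 ZF=0 PC=2
Step 3: PC=2 exec 'MUL D, B'. After: A=2 B=2 C=0 D=0 ZF=1 PC=3
Step 4: PC=3 exec 'MOV C, 7'. After: A=2 B=2 C=7 D=0 ZF=1 PC=4
Step 5: PC=4 exec 'SUB A, 1'. After: A=1 B=2 C=7 D=0 ZF=0 PC=5
Step 6: PC=5 exec 'JNZ 2'. After: A=1 B=2 C=7 D=0 ZF=0 PC=2
Step 7: PC=2 exec 'MUL D, B'. After: A=1 B=2 C=7 D=0 ZF=1 PC=3
Step 8: PC=3 exec 'MOV C, 7'. After: A=1 B=2 C=7 D=0 ZF=1 PC=4
Step 9: PC=4 exec 'SUB A, 1'. After: A=0 B=2 C=7 D=0 ZF=1 PC=5
Step 10: PC=5 exec 'JNZ 2'. After: A=0 B=2 C=7 D=0 ZF=1 PC=6
Step 11: PC=6 exec 'HALT'. After: A=0 B=2 C=7 D=0 ZF=1 PC=6 HALTED
Total instructions executed: 11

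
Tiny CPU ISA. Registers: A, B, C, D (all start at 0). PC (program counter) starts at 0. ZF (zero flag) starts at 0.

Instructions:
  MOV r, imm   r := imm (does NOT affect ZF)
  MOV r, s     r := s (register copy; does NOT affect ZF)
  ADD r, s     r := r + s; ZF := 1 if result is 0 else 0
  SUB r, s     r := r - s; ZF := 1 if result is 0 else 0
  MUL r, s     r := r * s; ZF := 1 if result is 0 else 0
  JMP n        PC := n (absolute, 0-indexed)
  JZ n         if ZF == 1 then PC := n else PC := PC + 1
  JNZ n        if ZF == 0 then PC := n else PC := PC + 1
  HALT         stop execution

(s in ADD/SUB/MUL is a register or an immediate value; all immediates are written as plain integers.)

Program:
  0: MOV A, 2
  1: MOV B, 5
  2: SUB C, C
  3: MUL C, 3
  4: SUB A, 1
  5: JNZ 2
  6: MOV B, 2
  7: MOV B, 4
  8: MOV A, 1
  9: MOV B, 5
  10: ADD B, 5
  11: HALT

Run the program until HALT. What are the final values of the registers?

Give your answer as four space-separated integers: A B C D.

Step 1: PC=0 exec 'MOV A, 2'. After: A=2 B=0 C=0 D=0 ZF=0 PC=1
Step 2: PC=1 exec 'MOV B, 5'. After: A=2 B=5 C=0 D=0 ZF=0 PC=2
Step 3: PC=2 exec 'SUB C, C'. After: A=2 B=5 C=0 D=0 ZF=1 PC=3
Step 4: PC=3 exec 'MUL C, 3'. After: A=2 B=5 C=0 D=0 ZF=1 PC=4
Step 5: PC=4 exec 'SUB A, 1'. After: A=1 B=5 C=0 D=0 ZF=0 PC=5
Step 6: PC=5 exec 'JNZ 2'. After: A=1 B=5 C=0 D=0 ZF=0 PC=2
Step 7: PC=2 exec 'SUB C, C'. After: A=1 B=5 C=0 D=0 ZF=1 PC=3
Step 8: PC=3 exec 'MUL C, 3'. After: A=1 B=5 C=0 D=0 ZF=1 PC=4
Step 9: PC=4 exec 'SUB A, 1'. After: A=0 B=5 C=0 D=0 ZF=1 PC=5
Step 10: PC=5 exec 'JNZ 2'. After: A=0 B=5 C=0 D=0 ZF=1 PC=6
Step 11: PC=6 exec 'MOV B, 2'. After: A=0 B=2 C=0 D=0 ZF=1 PC=7
Step 12: PC=7 exec 'MOV B, 4'. After: A=0 B=4 C=0 D=0 ZF=1 PC=8
Step 13: PC=8 exec 'MOV A, 1'. After: A=1 B=4 C=0 D=0 ZF=1 PC=9
Step 14: PC=9 exec 'MOV B, 5'. After: A=1 B=5 C=0 D=0 ZF=1 PC=10
Step 15: PC=10 exec 'ADD B, 5'. After: A=1 B=10 C=0 D=0 ZF=0 PC=11
Step 16: PC=11 exec 'HALT'. After: A=1 B=10 C=0 D=0 ZF=0 PC=11 HALTED

Answer: 1 10 0 0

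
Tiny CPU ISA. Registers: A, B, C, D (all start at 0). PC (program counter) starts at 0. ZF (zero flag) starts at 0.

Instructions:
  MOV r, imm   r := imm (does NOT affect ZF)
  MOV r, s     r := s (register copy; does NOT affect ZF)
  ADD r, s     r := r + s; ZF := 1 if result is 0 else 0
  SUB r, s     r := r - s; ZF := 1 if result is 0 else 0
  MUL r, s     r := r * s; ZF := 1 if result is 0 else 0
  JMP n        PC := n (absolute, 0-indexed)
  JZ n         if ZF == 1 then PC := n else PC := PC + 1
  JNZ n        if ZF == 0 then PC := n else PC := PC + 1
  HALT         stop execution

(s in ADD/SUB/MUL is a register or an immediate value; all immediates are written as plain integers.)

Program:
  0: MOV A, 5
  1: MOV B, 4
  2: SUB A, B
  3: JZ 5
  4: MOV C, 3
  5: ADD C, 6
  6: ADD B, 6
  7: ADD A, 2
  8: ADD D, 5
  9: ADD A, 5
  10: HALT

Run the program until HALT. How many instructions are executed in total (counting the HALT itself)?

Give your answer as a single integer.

Step 1: PC=0 exec 'MOV A, 5'. After: A=5 B=0 C=0 D=0 ZF=0 PC=1
Step 2: PC=1 exec 'MOV B, 4'. After: A=5 B=4 C=0 D=0 ZF=0 PC=2
Step 3: PC=2 exec 'SUB A, B'. After: A=1 B=4 C=0 D=0 ZF=0 PC=3
Step 4: PC=3 exec 'JZ 5'. After: A=1 B=4 C=0 D=0 ZF=0 PC=4
Step 5: PC=4 exec 'MOV C, 3'. After: A=1 B=4 C=3 D=0 ZF=0 PC=5
Step 6: PC=5 exec 'ADD C, 6'. After: A=1 B=4 C=9 D=0 ZF=0 PC=6
Step 7: PC=6 exec 'ADD B, 6'. After: A=1 B=10 C=9 D=0 ZF=0 PC=7
Step 8: PC=7 exec 'ADD A, 2'. After: A=3 B=10 C=9 D=0 ZF=0 PC=8
Step 9: PC=8 exec 'ADD D, 5'. After: A=3 B=10 C=9 D=5 ZF=0 PC=9
Step 10: PC=9 exec 'ADD A, 5'. After: A=8 B=10 C=9 D=5 ZF=0 PC=10
Step 11: PC=10 exec 'HALT'. After: A=8 B=10 C=9 D=5 ZF=0 PC=10 HALTED
Total instructions executed: 11

Answer: 11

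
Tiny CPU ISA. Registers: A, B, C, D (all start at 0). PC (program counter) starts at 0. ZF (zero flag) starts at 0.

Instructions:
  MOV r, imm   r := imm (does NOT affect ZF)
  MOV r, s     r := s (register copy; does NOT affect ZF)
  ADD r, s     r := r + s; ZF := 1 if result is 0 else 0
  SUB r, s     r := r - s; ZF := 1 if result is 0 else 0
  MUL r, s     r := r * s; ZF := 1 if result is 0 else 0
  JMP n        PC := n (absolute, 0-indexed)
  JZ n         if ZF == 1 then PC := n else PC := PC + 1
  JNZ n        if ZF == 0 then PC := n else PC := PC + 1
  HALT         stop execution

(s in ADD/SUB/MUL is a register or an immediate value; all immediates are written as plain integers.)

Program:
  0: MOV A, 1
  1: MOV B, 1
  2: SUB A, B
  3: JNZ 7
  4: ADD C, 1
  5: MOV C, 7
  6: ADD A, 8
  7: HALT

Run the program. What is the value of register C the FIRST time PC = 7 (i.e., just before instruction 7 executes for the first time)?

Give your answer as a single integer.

Step 1: PC=0 exec 'MOV A, 1'. After: A=1 B=0 C=0 D=0 ZF=0 PC=1
Step 2: PC=1 exec 'MOV B, 1'. After: A=1 B=1 C=0 D=0 ZF=0 PC=2
Step 3: PC=2 exec 'SUB A, B'. After: A=0 B=1 C=0 D=0 ZF=1 PC=3
Step 4: PC=3 exec 'JNZ 7'. After: A=0 B=1 C=0 D=0 ZF=1 PC=4
Step 5: PC=4 exec 'ADD C, 1'. After: A=0 B=1 C=1 D=0 ZF=0 PC=5
Step 6: PC=5 exec 'MOV C, 7'. After: A=0 B=1 C=7 D=0 ZF=0 PC=6
Step 7: PC=6 exec 'ADD A, 8'. After: A=8 B=1 C=7 D=0 ZF=0 PC=7
First time PC=7: C=7

7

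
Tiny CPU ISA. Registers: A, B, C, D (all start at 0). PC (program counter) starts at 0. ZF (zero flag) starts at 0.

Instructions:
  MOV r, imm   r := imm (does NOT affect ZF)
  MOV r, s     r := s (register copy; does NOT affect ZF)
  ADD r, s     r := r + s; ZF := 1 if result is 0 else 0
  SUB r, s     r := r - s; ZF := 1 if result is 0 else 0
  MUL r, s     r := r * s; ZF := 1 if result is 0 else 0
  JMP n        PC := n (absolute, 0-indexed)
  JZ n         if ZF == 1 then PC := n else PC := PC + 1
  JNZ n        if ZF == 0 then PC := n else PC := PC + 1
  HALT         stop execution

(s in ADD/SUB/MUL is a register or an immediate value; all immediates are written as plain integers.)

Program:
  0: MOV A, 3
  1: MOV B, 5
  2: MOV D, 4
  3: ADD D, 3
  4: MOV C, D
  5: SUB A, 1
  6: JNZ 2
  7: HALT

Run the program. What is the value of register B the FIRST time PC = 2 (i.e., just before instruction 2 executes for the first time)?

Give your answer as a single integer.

Step 1: PC=0 exec 'MOV A, 3'. After: A=3 B=0 C=0 D=0 ZF=0 PC=1
Step 2: PC=1 exec 'MOV B, 5'. After: A=3 B=5 C=0 D=0 ZF=0 PC=2
First time PC=2: B=5

5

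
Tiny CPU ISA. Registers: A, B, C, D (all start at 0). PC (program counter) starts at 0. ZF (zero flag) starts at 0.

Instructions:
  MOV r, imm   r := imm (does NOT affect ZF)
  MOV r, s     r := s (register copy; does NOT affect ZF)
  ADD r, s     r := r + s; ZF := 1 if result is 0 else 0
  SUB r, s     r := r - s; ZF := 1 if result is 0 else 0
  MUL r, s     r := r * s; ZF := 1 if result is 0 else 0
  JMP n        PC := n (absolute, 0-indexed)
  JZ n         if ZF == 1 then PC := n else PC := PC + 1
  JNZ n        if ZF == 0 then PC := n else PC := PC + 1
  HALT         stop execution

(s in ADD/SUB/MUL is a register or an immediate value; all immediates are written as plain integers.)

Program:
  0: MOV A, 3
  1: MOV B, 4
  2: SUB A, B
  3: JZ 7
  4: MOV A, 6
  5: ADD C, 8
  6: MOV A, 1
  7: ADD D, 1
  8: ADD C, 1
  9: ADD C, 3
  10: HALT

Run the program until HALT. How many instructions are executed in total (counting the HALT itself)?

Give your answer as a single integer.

Answer: 11

Derivation:
Step 1: PC=0 exec 'MOV A, 3'. After: A=3 B=0 C=0 D=0 ZF=0 PC=1
Step 2: PC=1 exec 'MOV B, 4'. After: A=3 B=4 C=0 D=0 ZF=0 PC=2
Step 3: PC=2 exec 'SUB A, B'. After: A=-1 B=4 C=0 D=0 ZF=0 PC=3
Step 4: PC=3 exec 'JZ 7'. After: A=-1 B=4 C=0 D=0 ZF=0 PC=4
Step 5: PC=4 exec 'MOV A, 6'. After: A=6 B=4 C=0 D=0 ZF=0 PC=5
Step 6: PC=5 exec 'ADD C, 8'. After: A=6 B=4 C=8 D=0 ZF=0 PC=6
Step 7: PC=6 exec 'MOV A, 1'. After: A=1 B=4 C=8 D=0 ZF=0 PC=7
Step 8: PC=7 exec 'ADD D, 1'. After: A=1 B=4 C=8 D=1 ZF=0 PC=8
Step 9: PC=8 exec 'ADD C, 1'. After: A=1 B=4 C=9 D=1 ZF=0 PC=9
Step 10: PC=9 exec 'ADD C, 3'. After: A=1 B=4 C=12 D=1 ZF=0 PC=10
Step 11: PC=10 exec 'HALT'. After: A=1 B=4 C=12 D=1 ZF=0 PC=10 HALTED
Total instructions executed: 11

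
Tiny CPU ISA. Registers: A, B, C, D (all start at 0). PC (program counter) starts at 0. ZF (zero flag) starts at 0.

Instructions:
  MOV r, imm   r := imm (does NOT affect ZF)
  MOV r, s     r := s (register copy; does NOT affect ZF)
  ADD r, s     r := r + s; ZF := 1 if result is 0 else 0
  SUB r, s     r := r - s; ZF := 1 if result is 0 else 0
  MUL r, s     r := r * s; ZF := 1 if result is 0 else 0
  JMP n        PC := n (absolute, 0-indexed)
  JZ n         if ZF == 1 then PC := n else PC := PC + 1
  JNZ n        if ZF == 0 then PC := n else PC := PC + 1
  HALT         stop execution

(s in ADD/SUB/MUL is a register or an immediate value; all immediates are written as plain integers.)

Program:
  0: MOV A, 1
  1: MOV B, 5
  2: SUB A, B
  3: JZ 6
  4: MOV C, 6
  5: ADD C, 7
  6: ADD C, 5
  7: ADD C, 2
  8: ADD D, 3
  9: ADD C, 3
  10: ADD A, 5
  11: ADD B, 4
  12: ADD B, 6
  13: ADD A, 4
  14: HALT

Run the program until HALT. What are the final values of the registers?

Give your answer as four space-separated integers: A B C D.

Answer: 5 15 23 3

Derivation:
Step 1: PC=0 exec 'MOV A, 1'. After: A=1 B=0 C=0 D=0 ZF=0 PC=1
Step 2: PC=1 exec 'MOV B, 5'. After: A=1 B=5 C=0 D=0 ZF=0 PC=2
Step 3: PC=2 exec 'SUB A, B'. After: A=-4 B=5 C=0 D=0 ZF=0 PC=3
Step 4: PC=3 exec 'JZ 6'. After: A=-4 B=5 C=0 D=0 ZF=0 PC=4
Step 5: PC=4 exec 'MOV C, 6'. After: A=-4 B=5 C=6 D=0 ZF=0 PC=5
Step 6: PC=5 exec 'ADD C, 7'. After: A=-4 B=5 C=13 D=0 ZF=0 PC=6
Step 7: PC=6 exec 'ADD C, 5'. After: A=-4 B=5 C=18 D=0 ZF=0 PC=7
Step 8: PC=7 exec 'ADD C, 2'. After: A=-4 B=5 C=20 D=0 ZF=0 PC=8
Step 9: PC=8 exec 'ADD D, 3'. After: A=-4 B=5 C=20 D=3 ZF=0 PC=9
Step 10: PC=9 exec 'ADD C, 3'. After: A=-4 B=5 C=23 D=3 ZF=0 PC=10
Step 11: PC=10 exec 'ADD A, 5'. After: A=1 B=5 C=23 D=3 ZF=0 PC=11
Step 12: PC=11 exec 'ADD B, 4'. After: A=1 B=9 C=23 D=3 ZF=0 PC=12
Step 13: PC=12 exec 'ADD B, 6'. After: A=1 B=15 C=23 D=3 ZF=0 PC=13
Step 14: PC=13 exec 'ADD A, 4'. After: A=5 B=15 C=23 D=3 ZF=0 PC=14
Step 15: PC=14 exec 'HALT'. After: A=5 B=15 C=23 D=3 ZF=0 PC=14 HALTED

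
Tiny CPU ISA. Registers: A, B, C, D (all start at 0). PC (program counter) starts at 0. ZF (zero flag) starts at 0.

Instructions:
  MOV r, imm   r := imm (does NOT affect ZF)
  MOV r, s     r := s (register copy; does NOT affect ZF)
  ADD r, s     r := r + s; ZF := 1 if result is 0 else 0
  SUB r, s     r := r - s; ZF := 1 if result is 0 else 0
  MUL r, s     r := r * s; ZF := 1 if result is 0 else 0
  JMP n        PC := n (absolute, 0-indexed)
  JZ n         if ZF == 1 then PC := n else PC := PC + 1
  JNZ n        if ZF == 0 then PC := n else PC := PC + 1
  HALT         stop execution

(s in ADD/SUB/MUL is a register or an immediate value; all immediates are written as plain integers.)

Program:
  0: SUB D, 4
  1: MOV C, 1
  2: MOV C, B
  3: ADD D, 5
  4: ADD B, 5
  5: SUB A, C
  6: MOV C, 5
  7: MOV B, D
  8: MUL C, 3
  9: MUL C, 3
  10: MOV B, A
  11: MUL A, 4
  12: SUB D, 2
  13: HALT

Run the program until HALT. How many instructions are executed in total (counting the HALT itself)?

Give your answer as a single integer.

Step 1: PC=0 exec 'SUB D, 4'. After: A=0 B=0 C=0 D=-4 ZF=0 PC=1
Step 2: PC=1 exec 'MOV C, 1'. After: A=0 B=0 C=1 D=-4 ZF=0 PC=2
Step 3: PC=2 exec 'MOV C, B'. After: A=0 B=0 C=0 D=-4 ZF=0 PC=3
Step 4: PC=3 exec 'ADD D, 5'. After: A=0 B=0 C=0 D=1 ZF=0 PC=4
Step 5: PC=4 exec 'ADD B, 5'. After: A=0 B=5 C=0 D=1 ZF=0 PC=5
Step 6: PC=5 exec 'SUB A, C'. After: A=0 B=5 C=0 D=1 ZF=1 PC=6
Step 7: PC=6 exec 'MOV C, 5'. After: A=0 B=5 C=5 D=1 ZF=1 PC=7
Step 8: PC=7 exec 'MOV B, D'. After: A=0 B=1 C=5 D=1 ZF=1 PC=8
Step 9: PC=8 exec 'MUL C, 3'. After: A=0 B=1 C=15 D=1 ZF=0 PC=9
Step 10: PC=9 exec 'MUL C, 3'. After: A=0 B=1 C=45 D=1 ZF=0 PC=10
Step 11: PC=10 exec 'MOV B, A'. After: A=0 B=0 C=45 D=1 ZF=0 PC=11
Step 12: PC=11 exec 'MUL A, 4'. After: A=0 B=0 C=45 D=1 ZF=1 PC=12
Step 13: PC=12 exec 'SUB D, 2'. After: A=0 B=0 C=45 D=-1 ZF=0 PC=13
Step 14: PC=13 exec 'HALT'. After: A=0 B=0 C=45 D=-1 ZF=0 PC=13 HALTED
Total instructions executed: 14

Answer: 14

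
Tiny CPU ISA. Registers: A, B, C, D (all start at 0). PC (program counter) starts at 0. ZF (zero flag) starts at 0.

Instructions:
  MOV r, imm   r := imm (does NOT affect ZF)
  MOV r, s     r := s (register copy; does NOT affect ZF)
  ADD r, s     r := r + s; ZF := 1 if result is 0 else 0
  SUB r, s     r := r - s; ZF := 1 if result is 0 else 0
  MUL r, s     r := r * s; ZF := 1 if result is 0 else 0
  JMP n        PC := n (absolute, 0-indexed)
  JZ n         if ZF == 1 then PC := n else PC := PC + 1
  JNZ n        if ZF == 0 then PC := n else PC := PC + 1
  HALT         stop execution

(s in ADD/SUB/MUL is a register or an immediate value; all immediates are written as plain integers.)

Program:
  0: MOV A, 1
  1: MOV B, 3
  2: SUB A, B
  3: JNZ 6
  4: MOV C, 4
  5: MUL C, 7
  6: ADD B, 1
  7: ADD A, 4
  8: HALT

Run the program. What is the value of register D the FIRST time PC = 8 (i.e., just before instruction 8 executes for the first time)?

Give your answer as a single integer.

Step 1: PC=0 exec 'MOV A, 1'. After: A=1 B=0 C=0 D=0 ZF=0 PC=1
Step 2: PC=1 exec 'MOV B, 3'. After: A=1 B=3 C=0 D=0 ZF=0 PC=2
Step 3: PC=2 exec 'SUB A, B'. After: A=-2 B=3 C=0 D=0 ZF=0 PC=3
Step 4: PC=3 exec 'JNZ 6'. After: A=-2 B=3 C=0 D=0 ZF=0 PC=6
Step 5: PC=6 exec 'ADD B, 1'. After: A=-2 B=4 C=0 D=0 ZF=0 PC=7
Step 6: PC=7 exec 'ADD A, 4'. After: A=2 B=4 C=0 D=0 ZF=0 PC=8
First time PC=8: D=0

0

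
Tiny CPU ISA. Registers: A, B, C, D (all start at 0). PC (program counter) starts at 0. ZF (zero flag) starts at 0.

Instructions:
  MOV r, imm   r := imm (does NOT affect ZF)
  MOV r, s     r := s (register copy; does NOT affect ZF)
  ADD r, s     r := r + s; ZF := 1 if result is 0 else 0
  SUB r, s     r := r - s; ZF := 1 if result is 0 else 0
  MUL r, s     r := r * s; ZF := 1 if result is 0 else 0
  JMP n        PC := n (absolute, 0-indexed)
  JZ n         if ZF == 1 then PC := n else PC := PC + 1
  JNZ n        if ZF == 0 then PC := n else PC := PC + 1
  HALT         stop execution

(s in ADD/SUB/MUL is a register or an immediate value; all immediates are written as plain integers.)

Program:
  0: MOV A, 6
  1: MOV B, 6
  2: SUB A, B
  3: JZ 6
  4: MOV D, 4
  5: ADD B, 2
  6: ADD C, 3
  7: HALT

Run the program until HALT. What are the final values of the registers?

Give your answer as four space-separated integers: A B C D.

Answer: 0 6 3 0

Derivation:
Step 1: PC=0 exec 'MOV A, 6'. After: A=6 B=0 C=0 D=0 ZF=0 PC=1
Step 2: PC=1 exec 'MOV B, 6'. After: A=6 B=6 C=0 D=0 ZF=0 PC=2
Step 3: PC=2 exec 'SUB A, B'. After: A=0 B=6 C=0 D=0 ZF=1 PC=3
Step 4: PC=3 exec 'JZ 6'. After: A=0 B=6 C=0 D=0 ZF=1 PC=6
Step 5: PC=6 exec 'ADD C, 3'. After: A=0 B=6 C=3 D=0 ZF=0 PC=7
Step 6: PC=7 exec 'HALT'. After: A=0 B=6 C=3 D=0 ZF=0 PC=7 HALTED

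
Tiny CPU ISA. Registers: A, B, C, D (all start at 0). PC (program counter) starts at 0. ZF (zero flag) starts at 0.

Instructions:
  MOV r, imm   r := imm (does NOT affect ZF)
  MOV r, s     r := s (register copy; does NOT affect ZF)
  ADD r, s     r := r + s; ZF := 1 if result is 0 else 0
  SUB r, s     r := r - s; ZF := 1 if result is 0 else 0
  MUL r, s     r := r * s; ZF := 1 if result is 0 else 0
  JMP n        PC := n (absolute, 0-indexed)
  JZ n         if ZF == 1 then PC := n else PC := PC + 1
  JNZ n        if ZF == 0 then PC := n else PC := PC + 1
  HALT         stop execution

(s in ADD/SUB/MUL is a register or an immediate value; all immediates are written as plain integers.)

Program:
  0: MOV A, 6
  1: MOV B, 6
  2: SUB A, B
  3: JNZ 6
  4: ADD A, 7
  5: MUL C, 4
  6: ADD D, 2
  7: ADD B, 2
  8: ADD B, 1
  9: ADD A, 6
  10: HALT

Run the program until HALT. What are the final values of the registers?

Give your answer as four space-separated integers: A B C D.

Step 1: PC=0 exec 'MOV A, 6'. After: A=6 B=0 C=0 D=0 ZF=0 PC=1
Step 2: PC=1 exec 'MOV B, 6'. After: A=6 B=6 C=0 D=0 ZF=0 PC=2
Step 3: PC=2 exec 'SUB A, B'. After: A=0 B=6 C=0 D=0 ZF=1 PC=3
Step 4: PC=3 exec 'JNZ 6'. After: A=0 B=6 C=0 D=0 ZF=1 PC=4
Step 5: PC=4 exec 'ADD A, 7'. After: A=7 B=6 C=0 D=0 ZF=0 PC=5
Step 6: PC=5 exec 'MUL C, 4'. After: A=7 B=6 C=0 D=0 ZF=1 PC=6
Step 7: PC=6 exec 'ADD D, 2'. After: A=7 B=6 C=0 D=2 ZF=0 PC=7
Step 8: PC=7 exec 'ADD B, 2'. After: A=7 B=8 C=0 D=2 ZF=0 PC=8
Step 9: PC=8 exec 'ADD B, 1'. After: A=7 B=9 C=0 D=2 ZF=0 PC=9
Step 10: PC=9 exec 'ADD A, 6'. After: A=13 B=9 C=0 D=2 ZF=0 PC=10
Step 11: PC=10 exec 'HALT'. After: A=13 B=9 C=0 D=2 ZF=0 PC=10 HALTED

Answer: 13 9 0 2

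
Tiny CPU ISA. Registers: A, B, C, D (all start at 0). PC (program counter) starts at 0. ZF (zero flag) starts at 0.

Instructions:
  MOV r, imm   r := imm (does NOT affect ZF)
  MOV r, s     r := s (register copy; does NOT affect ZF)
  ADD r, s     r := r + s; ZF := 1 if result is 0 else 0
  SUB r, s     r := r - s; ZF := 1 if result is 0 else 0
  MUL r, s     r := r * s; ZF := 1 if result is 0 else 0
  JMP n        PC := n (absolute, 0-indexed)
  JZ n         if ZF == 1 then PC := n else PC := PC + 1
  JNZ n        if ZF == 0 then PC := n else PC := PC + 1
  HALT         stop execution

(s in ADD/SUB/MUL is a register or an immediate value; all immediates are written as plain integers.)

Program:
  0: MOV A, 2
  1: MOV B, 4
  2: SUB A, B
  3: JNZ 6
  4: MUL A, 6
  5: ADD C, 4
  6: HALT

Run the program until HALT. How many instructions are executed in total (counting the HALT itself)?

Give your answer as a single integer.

Step 1: PC=0 exec 'MOV A, 2'. After: A=2 B=0 C=0 D=0 ZF=0 PC=1
Step 2: PC=1 exec 'MOV B, 4'. After: A=2 B=4 C=0 D=0 ZF=0 PC=2
Step 3: PC=2 exec 'SUB A, B'. After: A=-2 B=4 C=0 D=0 ZF=0 PC=3
Step 4: PC=3 exec 'JNZ 6'. After: A=-2 B=4 C=0 D=0 ZF=0 PC=6
Step 5: PC=6 exec 'HALT'. After: A=-2 B=4 C=0 D=0 ZF=0 PC=6 HALTED
Total instructions executed: 5

Answer: 5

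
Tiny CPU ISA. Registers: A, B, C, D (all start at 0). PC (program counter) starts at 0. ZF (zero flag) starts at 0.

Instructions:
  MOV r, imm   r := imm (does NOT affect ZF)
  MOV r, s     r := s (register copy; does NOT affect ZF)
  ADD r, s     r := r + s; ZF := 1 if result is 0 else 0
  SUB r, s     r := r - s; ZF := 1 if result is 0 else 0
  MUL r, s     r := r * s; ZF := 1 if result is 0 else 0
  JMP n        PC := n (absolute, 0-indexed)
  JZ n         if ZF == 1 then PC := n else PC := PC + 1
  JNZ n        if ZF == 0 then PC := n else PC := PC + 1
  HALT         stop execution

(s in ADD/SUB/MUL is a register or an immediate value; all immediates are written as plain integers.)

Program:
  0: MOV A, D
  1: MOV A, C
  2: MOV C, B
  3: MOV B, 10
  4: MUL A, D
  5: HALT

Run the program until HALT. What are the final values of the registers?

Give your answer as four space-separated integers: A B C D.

Step 1: PC=0 exec 'MOV A, D'. After: A=0 B=0 C=0 D=0 ZF=0 PC=1
Step 2: PC=1 exec 'MOV A, C'. After: A=0 B=0 C=0 D=0 ZF=0 PC=2
Step 3: PC=2 exec 'MOV C, B'. After: A=0 B=0 C=0 D=0 ZF=0 PC=3
Step 4: PC=3 exec 'MOV B, 10'. After: A=0 B=10 C=0 D=0 ZF=0 PC=4
Step 5: PC=4 exec 'MUL A, D'. After: A=0 B=10 C=0 D=0 ZF=1 PC=5
Step 6: PC=5 exec 'HALT'. After: A=0 B=10 C=0 D=0 ZF=1 PC=5 HALTED

Answer: 0 10 0 0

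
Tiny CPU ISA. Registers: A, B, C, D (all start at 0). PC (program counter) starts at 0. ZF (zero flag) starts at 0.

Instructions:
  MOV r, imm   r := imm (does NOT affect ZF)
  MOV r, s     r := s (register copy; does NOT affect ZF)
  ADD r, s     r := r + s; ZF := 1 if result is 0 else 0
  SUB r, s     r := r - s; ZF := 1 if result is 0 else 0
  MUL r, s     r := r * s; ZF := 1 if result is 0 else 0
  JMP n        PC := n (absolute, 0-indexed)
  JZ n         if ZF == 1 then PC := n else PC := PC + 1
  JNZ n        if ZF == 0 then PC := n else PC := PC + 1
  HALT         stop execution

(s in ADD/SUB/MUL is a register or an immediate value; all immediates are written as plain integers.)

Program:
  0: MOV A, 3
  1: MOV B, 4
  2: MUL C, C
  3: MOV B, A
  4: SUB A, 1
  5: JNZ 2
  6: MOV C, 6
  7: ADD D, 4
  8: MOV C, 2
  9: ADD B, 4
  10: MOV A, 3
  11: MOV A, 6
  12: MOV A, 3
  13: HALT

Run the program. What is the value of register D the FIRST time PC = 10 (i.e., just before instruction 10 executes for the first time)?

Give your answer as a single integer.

Step 1: PC=0 exec 'MOV A, 3'. After: A=3 B=0 C=0 D=0 ZF=0 PC=1
Step 2: PC=1 exec 'MOV B, 4'. After: A=3 B=4 C=0 D=0 ZF=0 PC=2
Step 3: PC=2 exec 'MUL C, C'. After: A=3 B=4 C=0 D=0 ZF=1 PC=3
Step 4: PC=3 exec 'MOV B, A'. After: A=3 B=3 C=0 D=0 ZF=1 PC=4
Step 5: PC=4 exec 'SUB A, 1'. After: A=2 B=3 C=0 D=0 ZF=0 PC=5
Step 6: PC=5 exec 'JNZ 2'. After: A=2 B=3 C=0 D=0 ZF=0 PC=2
Step 7: PC=2 exec 'MUL C, C'. After: A=2 B=3 C=0 D=0 ZF=1 PC=3
Step 8: PC=3 exec 'MOV B, A'. After: A=2 B=2 C=0 D=0 ZF=1 PC=4
Step 9: PC=4 exec 'SUB A, 1'. After: A=1 B=2 C=0 D=0 ZF=0 PC=5
Step 10: PC=5 exec 'JNZ 2'. After: A=1 B=2 C=0 D=0 ZF=0 PC=2
Step 11: PC=2 exec 'MUL C, C'. After: A=1 B=2 C=0 D=0 ZF=1 PC=3
Step 12: PC=3 exec 'MOV B, A'. After: A=1 B=1 C=0 D=0 ZF=1 PC=4
Step 13: PC=4 exec 'SUB A, 1'. After: A=0 B=1 C=0 D=0 ZF=1 PC=5
Step 14: PC=5 exec 'JNZ 2'. After: A=0 B=1 C=0 D=0 ZF=1 PC=6
Step 15: PC=6 exec 'MOV C, 6'. After: A=0 B=1 C=6 D=0 ZF=1 PC=7
Step 16: PC=7 exec 'ADD D, 4'. After: A=0 B=1 C=6 D=4 ZF=0 PC=8
Step 17: PC=8 exec 'MOV C, 2'. After: A=0 B=1 C=2 D=4 ZF=0 PC=9
Step 18: PC=9 exec 'ADD B, 4'. After: A=0 B=5 C=2 D=4 ZF=0 PC=10
First time PC=10: D=4

4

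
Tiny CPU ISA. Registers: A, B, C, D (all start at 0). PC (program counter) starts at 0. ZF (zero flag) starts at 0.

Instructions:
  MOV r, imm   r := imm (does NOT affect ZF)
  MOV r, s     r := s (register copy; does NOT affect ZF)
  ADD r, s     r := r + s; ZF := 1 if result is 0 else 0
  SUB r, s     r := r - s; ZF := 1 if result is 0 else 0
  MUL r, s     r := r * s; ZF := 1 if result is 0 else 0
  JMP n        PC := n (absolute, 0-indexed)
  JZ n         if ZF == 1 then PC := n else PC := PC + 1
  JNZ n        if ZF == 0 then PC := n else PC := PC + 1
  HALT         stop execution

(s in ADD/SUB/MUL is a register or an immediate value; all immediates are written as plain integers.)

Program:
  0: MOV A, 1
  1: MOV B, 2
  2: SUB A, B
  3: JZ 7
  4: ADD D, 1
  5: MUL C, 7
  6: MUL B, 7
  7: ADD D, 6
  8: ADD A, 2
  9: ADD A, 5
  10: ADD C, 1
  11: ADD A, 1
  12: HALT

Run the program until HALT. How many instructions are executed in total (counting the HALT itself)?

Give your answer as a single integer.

Answer: 13

Derivation:
Step 1: PC=0 exec 'MOV A, 1'. After: A=1 B=0 C=0 D=0 ZF=0 PC=1
Step 2: PC=1 exec 'MOV B, 2'. After: A=1 B=2 C=0 D=0 ZF=0 PC=2
Step 3: PC=2 exec 'SUB A, B'. After: A=-1 B=2 C=0 D=0 ZF=0 PC=3
Step 4: PC=3 exec 'JZ 7'. After: A=-1 B=2 C=0 D=0 ZF=0 PC=4
Step 5: PC=4 exec 'ADD D, 1'. After: A=-1 B=2 C=0 D=1 ZF=0 PC=5
Step 6: PC=5 exec 'MUL C, 7'. After: A=-1 B=2 C=0 D=1 ZF=1 PC=6
Step 7: PC=6 exec 'MUL B, 7'. After: A=-1 B=14 C=0 D=1 ZF=0 PC=7
Step 8: PC=7 exec 'ADD D, 6'. After: A=-1 B=14 C=0 D=7 ZF=0 PC=8
Step 9: PC=8 exec 'ADD A, 2'. After: A=1 B=14 C=0 D=7 ZF=0 PC=9
Step 10: PC=9 exec 'ADD A, 5'. After: A=6 B=14 C=0 D=7 ZF=0 PC=10
Step 11: PC=10 exec 'ADD C, 1'. After: A=6 B=14 C=1 D=7 ZF=0 PC=11
Step 12: PC=11 exec 'ADD A, 1'. After: A=7 B=14 C=1 D=7 ZF=0 PC=12
Step 13: PC=12 exec 'HALT'. After: A=7 B=14 C=1 D=7 ZF=0 PC=12 HALTED
Total instructions executed: 13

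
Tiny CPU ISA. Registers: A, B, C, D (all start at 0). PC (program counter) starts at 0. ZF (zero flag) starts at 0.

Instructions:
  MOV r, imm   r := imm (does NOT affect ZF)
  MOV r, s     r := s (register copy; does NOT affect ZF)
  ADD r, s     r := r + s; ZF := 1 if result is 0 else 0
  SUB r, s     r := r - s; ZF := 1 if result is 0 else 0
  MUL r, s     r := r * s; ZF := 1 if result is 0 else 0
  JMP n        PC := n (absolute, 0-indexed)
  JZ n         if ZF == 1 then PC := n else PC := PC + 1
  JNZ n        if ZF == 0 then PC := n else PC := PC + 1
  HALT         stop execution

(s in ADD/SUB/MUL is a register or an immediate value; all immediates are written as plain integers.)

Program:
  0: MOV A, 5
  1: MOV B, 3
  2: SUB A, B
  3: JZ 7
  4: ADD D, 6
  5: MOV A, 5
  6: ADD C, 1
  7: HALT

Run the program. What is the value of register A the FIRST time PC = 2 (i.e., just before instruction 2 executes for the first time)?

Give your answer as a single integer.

Step 1: PC=0 exec 'MOV A, 5'. After: A=5 B=0 C=0 D=0 ZF=0 PC=1
Step 2: PC=1 exec 'MOV B, 3'. After: A=5 B=3 C=0 D=0 ZF=0 PC=2
First time PC=2: A=5

5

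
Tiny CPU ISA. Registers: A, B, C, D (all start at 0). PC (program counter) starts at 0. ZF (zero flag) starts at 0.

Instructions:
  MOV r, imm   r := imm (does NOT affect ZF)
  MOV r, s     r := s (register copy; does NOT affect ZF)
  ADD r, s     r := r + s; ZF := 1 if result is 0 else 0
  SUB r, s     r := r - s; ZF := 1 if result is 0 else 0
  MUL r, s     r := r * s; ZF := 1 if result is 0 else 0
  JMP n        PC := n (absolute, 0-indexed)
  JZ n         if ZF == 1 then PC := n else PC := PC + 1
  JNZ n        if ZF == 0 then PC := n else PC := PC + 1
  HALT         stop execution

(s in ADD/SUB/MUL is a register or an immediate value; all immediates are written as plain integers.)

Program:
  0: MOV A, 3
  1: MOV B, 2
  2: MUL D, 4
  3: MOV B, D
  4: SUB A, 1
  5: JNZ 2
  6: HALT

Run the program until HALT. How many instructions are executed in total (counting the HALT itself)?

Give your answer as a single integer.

Answer: 15

Derivation:
Step 1: PC=0 exec 'MOV A, 3'. After: A=3 B=0 C=0 D=0 ZF=0 PC=1
Step 2: PC=1 exec 'MOV B, 2'. After: A=3 B=2 C=0 D=0 ZF=0 PC=2
Step 3: PC=2 exec 'MUL D, 4'. After: A=3 B=2 C=0 D=0 ZF=1 PC=3
Step 4: PC=3 exec 'MOV B, D'. After: A=3 B=0 C=0 D=0 ZF=1 PC=4
Step 5: PC=4 exec 'SUB A, 1'. After: A=2 B=0 C=0 D=0 ZF=0 PC=5
Step 6: PC=5 exec 'JNZ 2'. After: A=2 B=0 C=0 D=0 ZF=0 PC=2
Step 7: PC=2 exec 'MUL D, 4'. After: A=2 B=0 C=0 D=0 ZF=1 PC=3
Step 8: PC=3 exec 'MOV B, D'. After: A=2 B=0 C=0 D=0 ZF=1 PC=4
Step 9: PC=4 exec 'SUB A, 1'. After: A=1 B=0 C=0 D=0 ZF=0 PC=5
Step 10: PC=5 exec 'JNZ 2'. After: A=1 B=0 C=0 D=0 ZF=0 PC=2
Step 11: PC=2 exec 'MUL D, 4'. After: A=1 B=0 C=0 D=0 ZF=1 PC=3
Step 12: PC=3 exec 'MOV B, D'. After: A=1 B=0 C=0 D=0 ZF=1 PC=4
Step 13: PC=4 exec 'SUB A, 1'. After: A=0 B=0 C=0 D=0 ZF=1 PC=5
Step 14: PC=5 exec 'JNZ 2'. After: A=0 B=0 C=0 D=0 ZF=1 PC=6
Step 15: PC=6 exec 'HALT'. After: A=0 B=0 C=0 D=0 ZF=1 PC=6 HALTED
Total instructions executed: 15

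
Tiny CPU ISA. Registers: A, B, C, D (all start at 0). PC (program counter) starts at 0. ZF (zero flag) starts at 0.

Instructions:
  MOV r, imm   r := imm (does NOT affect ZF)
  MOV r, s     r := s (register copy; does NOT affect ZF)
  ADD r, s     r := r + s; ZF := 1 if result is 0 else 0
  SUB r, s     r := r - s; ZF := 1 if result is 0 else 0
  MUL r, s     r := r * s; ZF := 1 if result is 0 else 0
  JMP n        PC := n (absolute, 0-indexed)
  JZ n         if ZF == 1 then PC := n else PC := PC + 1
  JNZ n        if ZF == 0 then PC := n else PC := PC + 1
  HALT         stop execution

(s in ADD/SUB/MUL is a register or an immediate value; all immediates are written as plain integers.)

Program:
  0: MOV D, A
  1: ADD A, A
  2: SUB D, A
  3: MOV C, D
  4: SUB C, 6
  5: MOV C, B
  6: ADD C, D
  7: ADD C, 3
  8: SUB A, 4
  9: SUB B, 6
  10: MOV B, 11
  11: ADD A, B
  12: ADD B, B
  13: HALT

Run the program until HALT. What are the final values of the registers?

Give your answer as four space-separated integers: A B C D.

Step 1: PC=0 exec 'MOV D, A'. After: A=0 B=0 C=0 D=0 ZF=0 PC=1
Step 2: PC=1 exec 'ADD A, A'. After: A=0 B=0 C=0 D=0 ZF=1 PC=2
Step 3: PC=2 exec 'SUB D, A'. After: A=0 B=0 C=0 D=0 ZF=1 PC=3
Step 4: PC=3 exec 'MOV C, D'. After: A=0 B=0 C=0 D=0 ZF=1 PC=4
Step 5: PC=4 exec 'SUB C, 6'. After: A=0 B=0 C=-6 D=0 ZF=0 PC=5
Step 6: PC=5 exec 'MOV C, B'. After: A=0 B=0 C=0 D=0 ZF=0 PC=6
Step 7: PC=6 exec 'ADD C, D'. After: A=0 B=0 C=0 D=0 ZF=1 PC=7
Step 8: PC=7 exec 'ADD C, 3'. After: A=0 B=0 C=3 D=0 ZF=0 PC=8
Step 9: PC=8 exec 'SUB A, 4'. After: A=-4 B=0 C=3 D=0 ZF=0 PC=9
Step 10: PC=9 exec 'SUB B, 6'. After: A=-4 B=-6 C=3 D=0 ZF=0 PC=10
Step 11: PC=10 exec 'MOV B, 11'. After: A=-4 B=11 C=3 D=0 ZF=0 PC=11
Step 12: PC=11 exec 'ADD A, B'. After: A=7 B=11 C=3 D=0 ZF=0 PC=12
Step 13: PC=12 exec 'ADD B, B'. After: A=7 B=22 C=3 D=0 ZF=0 PC=13
Step 14: PC=13 exec 'HALT'. After: A=7 B=22 C=3 D=0 ZF=0 PC=13 HALTED

Answer: 7 22 3 0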